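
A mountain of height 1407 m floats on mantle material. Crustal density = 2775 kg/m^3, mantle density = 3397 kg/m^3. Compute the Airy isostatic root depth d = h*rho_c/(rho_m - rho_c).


rho_m - rho_c = 3397 - 2775 = 622
d = 1407 * 2775 / 622
= 3904425 / 622
= 6277.21 m

6277.21


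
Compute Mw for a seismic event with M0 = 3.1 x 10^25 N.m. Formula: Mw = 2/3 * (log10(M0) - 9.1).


log10(M0) = log10(3.1 x 10^25) = 25.4914
Mw = 2/3 * (25.4914 - 9.1)
= 2/3 * 16.3914
= 10.93

10.93


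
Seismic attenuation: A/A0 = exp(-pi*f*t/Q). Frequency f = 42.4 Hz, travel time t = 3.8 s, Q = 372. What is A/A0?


pi*f*t/Q = pi*42.4*3.8/372 = 1.360681
A/A0 = exp(-1.360681) = 0.256486

0.256486


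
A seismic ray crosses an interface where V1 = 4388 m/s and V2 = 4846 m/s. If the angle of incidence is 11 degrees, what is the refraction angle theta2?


sin(theta1) = sin(11 deg) = 0.190809
sin(theta2) = V2/V1 * sin(theta1) = 4846/4388 * 0.190809 = 0.210725
theta2 = arcsin(0.210725) = 12.1648 degrees

12.1648


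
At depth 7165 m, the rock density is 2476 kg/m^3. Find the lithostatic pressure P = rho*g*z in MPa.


P = rho * g * z / 1e6
= 2476 * 9.81 * 7165 / 1e6
= 174034697.4 / 1e6
= 174.0347 MPa

174.0347


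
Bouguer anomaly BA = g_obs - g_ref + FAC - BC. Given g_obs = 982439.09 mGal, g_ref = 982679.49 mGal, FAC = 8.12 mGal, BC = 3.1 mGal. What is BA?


BA = g_obs - g_ref + FAC - BC
= 982439.09 - 982679.49 + 8.12 - 3.1
= -235.38 mGal

-235.38


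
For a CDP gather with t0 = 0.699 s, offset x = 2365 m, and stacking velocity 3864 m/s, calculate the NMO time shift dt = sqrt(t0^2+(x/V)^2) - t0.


x/Vnmo = 2365/3864 = 0.61206
(x/Vnmo)^2 = 0.374617
t0^2 = 0.488601
sqrt(0.488601 + 0.374617) = 0.929096
dt = 0.929096 - 0.699 = 0.230096

0.230096


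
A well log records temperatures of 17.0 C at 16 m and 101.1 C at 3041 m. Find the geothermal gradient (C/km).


dT = 101.1 - 17.0 = 84.1 C
dz = 3041 - 16 = 3025 m
gradient = dT/dz * 1000 = 84.1/3025 * 1000 = 27.8017 C/km

27.8017


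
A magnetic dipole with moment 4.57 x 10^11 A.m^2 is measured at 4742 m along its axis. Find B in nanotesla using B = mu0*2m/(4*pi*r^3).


m = 4.57 x 10^11 = 457000000000 A.m^2
2m = 914000000000 A.m^2
r^3 = 4742^3 = 106631286488
B = (4pi*10^-7) * 914000000000 / (4*pi * 106631286488) * 1e9
= 1148566.274152 / 1339968265094.12 * 1e9
= 857.1593 nT

857.1593


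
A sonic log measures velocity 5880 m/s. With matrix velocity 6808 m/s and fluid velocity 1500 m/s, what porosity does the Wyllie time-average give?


1/V - 1/Vm = 1/5880 - 1/6808 = 2.318e-05
1/Vf - 1/Vm = 1/1500 - 1/6808 = 0.00051978
phi = 2.318e-05 / 0.00051978 = 0.0446

0.0446


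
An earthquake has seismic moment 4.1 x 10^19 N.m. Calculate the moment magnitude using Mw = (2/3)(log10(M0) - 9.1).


log10(M0) = log10(4.1 x 10^19) = 19.6128
Mw = 2/3 * (19.6128 - 9.1)
= 2/3 * 10.5128
= 7.01

7.01


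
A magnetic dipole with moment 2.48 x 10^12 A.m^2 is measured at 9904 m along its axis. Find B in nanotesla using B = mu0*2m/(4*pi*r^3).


m = 2.48 x 10^12 = 2480000000000 A.m^2
2m = 4960000000000 A.m^2
r^3 = 9904^3 = 971475595264
B = (4pi*10^-7) * 4960000000000 / (4*pi * 971475595264) * 1e9
= 6232919.824722 / 12207922372892.62 * 1e9
= 510.5635 nT

510.5635


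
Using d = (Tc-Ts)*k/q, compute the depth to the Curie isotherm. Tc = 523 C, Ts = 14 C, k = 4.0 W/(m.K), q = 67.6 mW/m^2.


T_Curie - T_surf = 523 - 14 = 509 C
Convert q to W/m^2: 67.6 mW/m^2 = 0.0676 W/m^2
d = 509 * 4.0 / 0.0676 = 30118.34 m

30118.34


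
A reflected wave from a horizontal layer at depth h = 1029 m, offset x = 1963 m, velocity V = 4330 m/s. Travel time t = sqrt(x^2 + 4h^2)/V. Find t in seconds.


x^2 + 4h^2 = 1963^2 + 4*1029^2 = 3853369 + 4235364 = 8088733
sqrt(8088733) = 2844.0698
t = 2844.0698 / 4330 = 0.6568 s

0.6568


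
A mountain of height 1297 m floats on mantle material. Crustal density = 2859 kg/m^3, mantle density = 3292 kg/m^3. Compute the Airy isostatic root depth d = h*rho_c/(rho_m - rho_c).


rho_m - rho_c = 3292 - 2859 = 433
d = 1297 * 2859 / 433
= 3708123 / 433
= 8563.79 m

8563.79


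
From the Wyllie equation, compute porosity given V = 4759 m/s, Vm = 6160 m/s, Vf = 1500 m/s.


1/V - 1/Vm = 1/4759 - 1/6160 = 4.779e-05
1/Vf - 1/Vm = 1/1500 - 1/6160 = 0.00050433
phi = 4.779e-05 / 0.00050433 = 0.0948

0.0948


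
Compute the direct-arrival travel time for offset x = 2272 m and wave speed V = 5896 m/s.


t = x / V
= 2272 / 5896
= 0.3853 s

0.3853


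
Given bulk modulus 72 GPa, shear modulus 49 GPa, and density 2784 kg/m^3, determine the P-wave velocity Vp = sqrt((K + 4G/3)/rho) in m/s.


First compute the effective modulus:
K + 4G/3 = 72e9 + 4*49e9/3 = 137333333333.33 Pa
Then divide by density:
137333333333.33 / 2784 = 49329501.9157 Pa/(kg/m^3)
Take the square root:
Vp = sqrt(49329501.9157) = 7023.5 m/s

7023.5


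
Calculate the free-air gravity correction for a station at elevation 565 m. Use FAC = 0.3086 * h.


FAC = 0.3086 * h
= 0.3086 * 565
= 174.359 mGal

174.359


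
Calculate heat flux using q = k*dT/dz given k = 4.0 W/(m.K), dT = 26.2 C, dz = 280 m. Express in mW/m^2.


q = k * dT / dz * 1000
= 4.0 * 26.2 / 280 * 1000
= 0.374286 * 1000
= 374.2857 mW/m^2

374.2857


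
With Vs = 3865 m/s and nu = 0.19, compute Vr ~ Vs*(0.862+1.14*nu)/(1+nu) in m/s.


Numerator factor = 0.862 + 1.14*0.19 = 1.0786
Denominator = 1 + 0.19 = 1.19
Vr = 3865 * 1.0786 / 1.19 = 3503.18 m/s

3503.18


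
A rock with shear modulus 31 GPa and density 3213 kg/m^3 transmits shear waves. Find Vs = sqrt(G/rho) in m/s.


Convert G to Pa: G = 31e9 Pa
Compute G/rho = 31e9 / 3213 = 9648303.766
Vs = sqrt(9648303.766) = 3106.17 m/s

3106.17


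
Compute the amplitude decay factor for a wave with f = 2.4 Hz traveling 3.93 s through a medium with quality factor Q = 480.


pi*f*t/Q = pi*2.4*3.93/480 = 0.061732
A/A0 = exp(-0.061732) = 0.940135

0.940135


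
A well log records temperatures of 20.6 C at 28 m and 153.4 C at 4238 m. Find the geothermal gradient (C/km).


dT = 153.4 - 20.6 = 132.8 C
dz = 4238 - 28 = 4210 m
gradient = dT/dz * 1000 = 132.8/4210 * 1000 = 31.5439 C/km

31.5439


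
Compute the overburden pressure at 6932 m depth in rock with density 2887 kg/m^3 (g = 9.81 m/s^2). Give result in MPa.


P = rho * g * z / 1e6
= 2887 * 9.81 * 6932 / 1e6
= 196324430.04 / 1e6
= 196.3244 MPa

196.3244


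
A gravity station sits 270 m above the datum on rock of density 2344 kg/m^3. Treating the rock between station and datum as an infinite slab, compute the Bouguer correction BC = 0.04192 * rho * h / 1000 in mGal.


BC = 0.04192 * rho * h / 1000
= 0.04192 * 2344 * 270 / 1000
= 26.5303 mGal

26.5303


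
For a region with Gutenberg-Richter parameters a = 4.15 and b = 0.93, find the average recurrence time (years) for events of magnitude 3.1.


log10(N) = 4.15 - 0.93*3.1 = 1.267
N = 10^1.267 = 18.492686
T = 1/N = 1/18.492686 = 0.0541 years

0.0541


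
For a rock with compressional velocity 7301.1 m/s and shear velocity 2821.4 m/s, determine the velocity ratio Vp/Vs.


Vp/Vs = 7301.1 / 2821.4
= 2.5878

2.5878


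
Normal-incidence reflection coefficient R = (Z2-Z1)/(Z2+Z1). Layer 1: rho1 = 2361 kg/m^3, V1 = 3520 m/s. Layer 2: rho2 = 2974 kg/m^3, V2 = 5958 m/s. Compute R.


Z1 = 2361 * 3520 = 8310720
Z2 = 2974 * 5958 = 17719092
R = (17719092 - 8310720) / (17719092 + 8310720) = 9408372 / 26029812 = 0.3614

0.3614


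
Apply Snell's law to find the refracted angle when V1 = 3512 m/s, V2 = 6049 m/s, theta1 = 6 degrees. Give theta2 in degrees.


sin(theta1) = sin(6 deg) = 0.104528
sin(theta2) = V2/V1 * sin(theta1) = 6049/3512 * 0.104528 = 0.180038
theta2 = arcsin(0.180038) = 10.372 degrees

10.372


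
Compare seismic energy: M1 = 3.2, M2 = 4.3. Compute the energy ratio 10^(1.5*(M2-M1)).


M2 - M1 = 4.3 - 3.2 = 1.1
1.5 * 1.1 = 1.65
ratio = 10^1.65 = 44.67

44.67


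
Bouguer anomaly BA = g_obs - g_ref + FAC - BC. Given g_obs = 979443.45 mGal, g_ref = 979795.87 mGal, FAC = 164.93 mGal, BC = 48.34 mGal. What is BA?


BA = g_obs - g_ref + FAC - BC
= 979443.45 - 979795.87 + 164.93 - 48.34
= -235.83 mGal

-235.83


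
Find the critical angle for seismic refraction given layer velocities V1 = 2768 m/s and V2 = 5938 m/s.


V1/V2 = 2768/5938 = 0.46615
theta_c = arcsin(0.46615) = 27.7847 degrees

27.7847


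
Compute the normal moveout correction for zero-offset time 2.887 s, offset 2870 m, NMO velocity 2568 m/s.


x/Vnmo = 2870/2568 = 1.117601
(x/Vnmo)^2 = 1.249033
t0^2 = 8.334769
sqrt(8.334769 + 1.249033) = 3.095772
dt = 3.095772 - 2.887 = 0.208772

0.208772


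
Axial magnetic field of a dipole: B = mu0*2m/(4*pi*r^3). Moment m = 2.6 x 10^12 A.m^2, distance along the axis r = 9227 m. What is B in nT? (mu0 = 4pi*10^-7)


m = 2.6 x 10^12 = 2600000000000 A.m^2
2m = 5200000000000 A.m^2
r^3 = 9227^3 = 785563980083
B = (4pi*10^-7) * 5200000000000 / (4*pi * 785563980083) * 1e9
= 6534512.719467 / 9871688115014.04 * 1e9
= 661.9448 nT

661.9448


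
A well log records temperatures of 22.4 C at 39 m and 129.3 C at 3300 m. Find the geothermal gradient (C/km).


dT = 129.3 - 22.4 = 106.9 C
dz = 3300 - 39 = 3261 m
gradient = dT/dz * 1000 = 106.9/3261 * 1000 = 32.7814 C/km

32.7814


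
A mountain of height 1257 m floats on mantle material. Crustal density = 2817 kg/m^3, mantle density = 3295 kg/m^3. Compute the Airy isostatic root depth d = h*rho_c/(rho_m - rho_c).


rho_m - rho_c = 3295 - 2817 = 478
d = 1257 * 2817 / 478
= 3540969 / 478
= 7407.88 m

7407.88


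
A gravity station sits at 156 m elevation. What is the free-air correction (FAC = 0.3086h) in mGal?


FAC = 0.3086 * h
= 0.3086 * 156
= 48.1416 mGal

48.1416


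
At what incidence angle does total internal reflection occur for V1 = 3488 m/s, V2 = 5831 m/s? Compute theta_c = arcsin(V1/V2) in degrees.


V1/V2 = 3488/5831 = 0.598182
theta_c = arcsin(0.598182) = 36.7398 degrees

36.7398


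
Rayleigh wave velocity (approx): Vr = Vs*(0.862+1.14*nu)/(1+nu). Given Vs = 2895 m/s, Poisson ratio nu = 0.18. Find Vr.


Numerator factor = 0.862 + 1.14*0.18 = 1.0672
Denominator = 1 + 0.18 = 1.18
Vr = 2895 * 1.0672 / 1.18 = 2618.26 m/s

2618.26


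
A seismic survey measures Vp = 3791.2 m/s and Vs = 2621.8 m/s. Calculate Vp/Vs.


Vp/Vs = 3791.2 / 2621.8
= 1.446

1.446


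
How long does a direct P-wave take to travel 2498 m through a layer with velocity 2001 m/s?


t = x / V
= 2498 / 2001
= 1.2484 s

1.2484


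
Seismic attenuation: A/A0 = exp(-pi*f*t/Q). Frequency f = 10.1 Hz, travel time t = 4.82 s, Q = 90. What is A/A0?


pi*f*t/Q = pi*10.1*4.82/90 = 1.699322
A/A0 = exp(-1.699322) = 0.182807

0.182807


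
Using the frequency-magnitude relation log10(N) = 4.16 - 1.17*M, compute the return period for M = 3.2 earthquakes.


log10(N) = 4.16 - 1.17*3.2 = 0.416
N = 10^0.416 = 2.606154
T = 1/N = 1/2.606154 = 0.3837 years

0.3837


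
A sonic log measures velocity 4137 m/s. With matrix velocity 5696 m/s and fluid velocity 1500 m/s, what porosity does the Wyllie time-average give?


1/V - 1/Vm = 1/4137 - 1/5696 = 6.616e-05
1/Vf - 1/Vm = 1/1500 - 1/5696 = 0.0004911
phi = 6.616e-05 / 0.0004911 = 0.1347

0.1347


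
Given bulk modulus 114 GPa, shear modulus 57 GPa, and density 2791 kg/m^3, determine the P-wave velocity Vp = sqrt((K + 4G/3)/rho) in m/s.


First compute the effective modulus:
K + 4G/3 = 114e9 + 4*57e9/3 = 190000000000.0 Pa
Then divide by density:
190000000000.0 / 2791 = 68075958.4378 Pa/(kg/m^3)
Take the square root:
Vp = sqrt(68075958.4378) = 8250.82 m/s

8250.82


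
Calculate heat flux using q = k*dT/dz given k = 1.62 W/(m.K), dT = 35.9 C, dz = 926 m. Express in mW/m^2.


q = k * dT / dz * 1000
= 1.62 * 35.9 / 926 * 1000
= 0.062806 * 1000
= 62.8056 mW/m^2

62.8056


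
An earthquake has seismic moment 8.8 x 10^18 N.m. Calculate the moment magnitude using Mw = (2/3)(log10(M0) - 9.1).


log10(M0) = log10(8.8 x 10^18) = 18.9445
Mw = 2/3 * (18.9445 - 9.1)
= 2/3 * 9.8445
= 6.56

6.56


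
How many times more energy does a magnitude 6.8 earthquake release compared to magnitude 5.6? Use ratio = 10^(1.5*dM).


M2 - M1 = 6.8 - 5.6 = 1.2
1.5 * 1.2 = 1.8
ratio = 10^1.8 = 63.1

63.1


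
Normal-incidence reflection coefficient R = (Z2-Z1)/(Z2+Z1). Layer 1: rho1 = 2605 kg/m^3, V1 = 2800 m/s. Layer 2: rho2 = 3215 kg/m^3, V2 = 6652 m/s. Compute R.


Z1 = 2605 * 2800 = 7294000
Z2 = 3215 * 6652 = 21386180
R = (21386180 - 7294000) / (21386180 + 7294000) = 14092180 / 28680180 = 0.4914

0.4914


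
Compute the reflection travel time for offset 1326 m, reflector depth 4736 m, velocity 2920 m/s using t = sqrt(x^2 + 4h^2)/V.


x^2 + 4h^2 = 1326^2 + 4*4736^2 = 1758276 + 89718784 = 91477060
sqrt(91477060) = 9564.3641
t = 9564.3641 / 2920 = 3.2755 s

3.2755


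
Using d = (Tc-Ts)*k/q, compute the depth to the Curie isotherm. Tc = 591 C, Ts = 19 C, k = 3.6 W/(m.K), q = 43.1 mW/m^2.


T_Curie - T_surf = 591 - 19 = 572 C
Convert q to W/m^2: 43.1 mW/m^2 = 0.0431 W/m^2
d = 572 * 3.6 / 0.0431 = 47777.26 m

47777.26


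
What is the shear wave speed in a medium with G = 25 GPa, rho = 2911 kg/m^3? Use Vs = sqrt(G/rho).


Convert G to Pa: G = 25e9 Pa
Compute G/rho = 25e9 / 2911 = 8588114.0502
Vs = sqrt(8588114.0502) = 2930.55 m/s

2930.55


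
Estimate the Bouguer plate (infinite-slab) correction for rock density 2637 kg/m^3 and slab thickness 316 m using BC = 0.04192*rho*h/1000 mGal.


BC = 0.04192 * rho * h / 1000
= 0.04192 * 2637 * 316 / 1000
= 34.9316 mGal

34.9316


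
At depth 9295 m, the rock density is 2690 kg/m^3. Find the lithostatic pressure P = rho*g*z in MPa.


P = rho * g * z / 1e6
= 2690 * 9.81 * 9295 / 1e6
= 245284825.5 / 1e6
= 245.2848 MPa

245.2848


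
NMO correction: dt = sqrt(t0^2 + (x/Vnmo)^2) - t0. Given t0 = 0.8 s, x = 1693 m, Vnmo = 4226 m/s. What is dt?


x/Vnmo = 1693/4226 = 0.400615
(x/Vnmo)^2 = 0.160493
t0^2 = 0.64
sqrt(0.64 + 0.160493) = 0.894703
dt = 0.894703 - 0.8 = 0.094703

0.094703


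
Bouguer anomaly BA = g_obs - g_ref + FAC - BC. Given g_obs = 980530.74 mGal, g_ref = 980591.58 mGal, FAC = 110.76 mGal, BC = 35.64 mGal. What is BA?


BA = g_obs - g_ref + FAC - BC
= 980530.74 - 980591.58 + 110.76 - 35.64
= 14.28 mGal

14.28


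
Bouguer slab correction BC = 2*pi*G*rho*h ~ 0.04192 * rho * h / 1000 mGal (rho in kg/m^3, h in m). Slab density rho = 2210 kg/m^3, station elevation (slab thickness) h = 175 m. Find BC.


BC = 0.04192 * rho * h / 1000
= 0.04192 * 2210 * 175 / 1000
= 16.2126 mGal

16.2126


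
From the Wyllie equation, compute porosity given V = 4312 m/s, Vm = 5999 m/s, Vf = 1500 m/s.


1/V - 1/Vm = 1/4312 - 1/5999 = 6.522e-05
1/Vf - 1/Vm = 1/1500 - 1/5999 = 0.00049997
phi = 6.522e-05 / 0.00049997 = 0.1304

0.1304


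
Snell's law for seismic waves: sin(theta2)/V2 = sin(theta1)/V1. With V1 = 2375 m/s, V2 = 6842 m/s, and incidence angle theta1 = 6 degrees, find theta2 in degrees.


sin(theta1) = sin(6 deg) = 0.104528
sin(theta2) = V2/V1 * sin(theta1) = 6842/2375 * 0.104528 = 0.30113
theta2 = arcsin(0.30113) = 17.5255 degrees

17.5255


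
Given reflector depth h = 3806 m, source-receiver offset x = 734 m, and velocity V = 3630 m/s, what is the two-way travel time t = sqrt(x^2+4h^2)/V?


x^2 + 4h^2 = 734^2 + 4*3806^2 = 538756 + 57942544 = 58481300
sqrt(58481300) = 7647.3067
t = 7647.3067 / 3630 = 2.1067 s

2.1067


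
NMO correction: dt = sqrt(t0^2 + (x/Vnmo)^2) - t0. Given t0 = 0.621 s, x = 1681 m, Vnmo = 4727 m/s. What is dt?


x/Vnmo = 1681/4727 = 0.355617
(x/Vnmo)^2 = 0.126463
t0^2 = 0.385641
sqrt(0.385641 + 0.126463) = 0.715615
dt = 0.715615 - 0.621 = 0.094615

0.094615


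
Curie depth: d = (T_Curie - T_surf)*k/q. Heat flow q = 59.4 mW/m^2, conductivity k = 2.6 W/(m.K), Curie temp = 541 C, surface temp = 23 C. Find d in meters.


T_Curie - T_surf = 541 - 23 = 518 C
Convert q to W/m^2: 59.4 mW/m^2 = 0.0594 W/m^2
d = 518 * 2.6 / 0.0594 = 22673.4 m

22673.4


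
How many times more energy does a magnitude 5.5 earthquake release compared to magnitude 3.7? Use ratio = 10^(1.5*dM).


M2 - M1 = 5.5 - 3.7 = 1.8
1.5 * 1.8 = 2.7
ratio = 10^2.7 = 501.19

501.19


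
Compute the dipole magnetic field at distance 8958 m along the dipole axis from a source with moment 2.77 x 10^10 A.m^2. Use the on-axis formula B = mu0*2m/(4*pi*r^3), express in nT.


m = 2.77 x 10^10 = 27700000000 A.m^2
2m = 55400000000 A.m^2
r^3 = 8958^3 = 718841553912
B = (4pi*10^-7) * 55400000000 / (4*pi * 718841553912) * 1e9
= 69617.693204 / 9033229379460.04 * 1e9
= 7.7068 nT

7.7068


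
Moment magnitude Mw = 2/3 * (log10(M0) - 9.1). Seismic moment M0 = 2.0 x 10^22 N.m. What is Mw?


log10(M0) = log10(2.0 x 10^22) = 22.301
Mw = 2/3 * (22.301 - 9.1)
= 2/3 * 13.201
= 8.8

8.8


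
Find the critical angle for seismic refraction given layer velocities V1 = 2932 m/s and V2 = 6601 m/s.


V1/V2 = 2932/6601 = 0.444175
theta_c = arcsin(0.444175) = 26.3706 degrees

26.3706


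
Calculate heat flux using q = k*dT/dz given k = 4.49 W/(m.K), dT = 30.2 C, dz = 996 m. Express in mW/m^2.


q = k * dT / dz * 1000
= 4.49 * 30.2 / 996 * 1000
= 0.136143 * 1000
= 136.1426 mW/m^2

136.1426


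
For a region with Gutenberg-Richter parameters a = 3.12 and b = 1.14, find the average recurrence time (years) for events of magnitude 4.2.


log10(N) = 3.12 - 1.14*4.2 = -1.668
N = 10^-1.668 = 0.021478
T = 1/N = 1/0.021478 = 46.5586 years

46.5586


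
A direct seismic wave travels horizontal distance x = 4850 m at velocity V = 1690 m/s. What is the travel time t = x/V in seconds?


t = x / V
= 4850 / 1690
= 2.8698 s

2.8698


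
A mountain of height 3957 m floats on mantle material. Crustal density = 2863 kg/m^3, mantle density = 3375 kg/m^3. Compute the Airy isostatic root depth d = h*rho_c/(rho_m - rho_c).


rho_m - rho_c = 3375 - 2863 = 512
d = 3957 * 2863 / 512
= 11328891 / 512
= 22126.74 m

22126.74


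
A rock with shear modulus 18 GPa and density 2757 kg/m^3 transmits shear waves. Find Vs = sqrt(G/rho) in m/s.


Convert G to Pa: G = 18e9 Pa
Compute G/rho = 18e9 / 2757 = 6528835.691
Vs = sqrt(6528835.691) = 2555.16 m/s

2555.16


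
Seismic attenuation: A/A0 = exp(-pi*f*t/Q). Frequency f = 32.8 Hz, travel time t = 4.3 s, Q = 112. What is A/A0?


pi*f*t/Q = pi*32.8*4.3/112 = 3.956163
A/A0 = exp(-3.956163) = 0.019136

0.019136


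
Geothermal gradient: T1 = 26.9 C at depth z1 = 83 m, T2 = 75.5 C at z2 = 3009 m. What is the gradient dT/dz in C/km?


dT = 75.5 - 26.9 = 48.6 C
dz = 3009 - 83 = 2926 m
gradient = dT/dz * 1000 = 48.6/2926 * 1000 = 16.6097 C/km

16.6097


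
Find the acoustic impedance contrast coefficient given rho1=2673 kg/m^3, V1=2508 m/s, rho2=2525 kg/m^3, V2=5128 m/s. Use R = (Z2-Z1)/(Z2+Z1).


Z1 = 2673 * 2508 = 6703884
Z2 = 2525 * 5128 = 12948200
R = (12948200 - 6703884) / (12948200 + 6703884) = 6244316 / 19652084 = 0.3177

0.3177


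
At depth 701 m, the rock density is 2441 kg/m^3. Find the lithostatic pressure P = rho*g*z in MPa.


P = rho * g * z / 1e6
= 2441 * 9.81 * 701 / 1e6
= 16786293.21 / 1e6
= 16.7863 MPa

16.7863


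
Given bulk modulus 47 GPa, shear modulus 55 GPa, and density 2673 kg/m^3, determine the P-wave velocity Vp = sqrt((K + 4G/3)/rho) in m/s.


First compute the effective modulus:
K + 4G/3 = 47e9 + 4*55e9/3 = 120333333333.33 Pa
Then divide by density:
120333333333.33 / 2673 = 45018082.0551 Pa/(kg/m^3)
Take the square root:
Vp = sqrt(45018082.0551) = 6709.55 m/s

6709.55


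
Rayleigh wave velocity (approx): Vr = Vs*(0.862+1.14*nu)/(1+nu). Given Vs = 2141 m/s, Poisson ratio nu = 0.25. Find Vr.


Numerator factor = 0.862 + 1.14*0.25 = 1.147
Denominator = 1 + 0.25 = 1.25
Vr = 2141 * 1.147 / 1.25 = 1964.58 m/s

1964.58


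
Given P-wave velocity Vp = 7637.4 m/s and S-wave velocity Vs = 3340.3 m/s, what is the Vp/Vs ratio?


Vp/Vs = 7637.4 / 3340.3
= 2.2864

2.2864


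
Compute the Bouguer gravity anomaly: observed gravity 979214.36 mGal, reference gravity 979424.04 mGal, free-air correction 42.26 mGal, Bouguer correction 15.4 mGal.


BA = g_obs - g_ref + FAC - BC
= 979214.36 - 979424.04 + 42.26 - 15.4
= -182.82 mGal

-182.82


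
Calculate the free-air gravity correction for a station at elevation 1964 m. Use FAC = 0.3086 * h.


FAC = 0.3086 * h
= 0.3086 * 1964
= 606.0904 mGal

606.0904


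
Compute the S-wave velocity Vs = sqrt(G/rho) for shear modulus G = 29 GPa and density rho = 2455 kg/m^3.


Convert G to Pa: G = 29e9 Pa
Compute G/rho = 29e9 / 2455 = 11812627.2912
Vs = sqrt(11812627.2912) = 3436.95 m/s

3436.95


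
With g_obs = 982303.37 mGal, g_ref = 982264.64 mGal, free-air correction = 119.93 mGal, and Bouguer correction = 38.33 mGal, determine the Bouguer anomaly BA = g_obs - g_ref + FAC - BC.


BA = g_obs - g_ref + FAC - BC
= 982303.37 - 982264.64 + 119.93 - 38.33
= 120.33 mGal

120.33


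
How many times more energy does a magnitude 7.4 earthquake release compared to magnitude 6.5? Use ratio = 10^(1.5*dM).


M2 - M1 = 7.4 - 6.5 = 0.9
1.5 * 0.9 = 1.35
ratio = 10^1.35 = 22.39

22.39


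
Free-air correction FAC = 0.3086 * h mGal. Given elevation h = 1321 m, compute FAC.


FAC = 0.3086 * h
= 0.3086 * 1321
= 407.6606 mGal

407.6606


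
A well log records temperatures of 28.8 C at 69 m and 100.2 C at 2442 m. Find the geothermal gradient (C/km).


dT = 100.2 - 28.8 = 71.4 C
dz = 2442 - 69 = 2373 m
gradient = dT/dz * 1000 = 71.4/2373 * 1000 = 30.0885 C/km

30.0885


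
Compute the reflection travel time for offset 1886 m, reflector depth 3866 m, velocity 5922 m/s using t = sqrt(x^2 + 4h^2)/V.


x^2 + 4h^2 = 1886^2 + 4*3866^2 = 3556996 + 59783824 = 63340820
sqrt(63340820) = 7958.6946
t = 7958.6946 / 5922 = 1.3439 s

1.3439


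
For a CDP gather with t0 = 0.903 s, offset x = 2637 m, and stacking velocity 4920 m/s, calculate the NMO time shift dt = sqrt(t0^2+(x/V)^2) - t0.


x/Vnmo = 2637/4920 = 0.535976
(x/Vnmo)^2 = 0.28727
t0^2 = 0.815409
sqrt(0.815409 + 0.28727) = 1.050085
dt = 1.050085 - 0.903 = 0.147085

0.147085


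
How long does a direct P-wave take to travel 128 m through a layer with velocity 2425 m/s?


t = x / V
= 128 / 2425
= 0.0528 s

0.0528


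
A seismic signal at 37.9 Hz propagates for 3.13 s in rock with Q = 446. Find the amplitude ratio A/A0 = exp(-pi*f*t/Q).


pi*f*t/Q = pi*37.9*3.13/446 = 0.8356
A/A0 = exp(-0.8356) = 0.433614

0.433614


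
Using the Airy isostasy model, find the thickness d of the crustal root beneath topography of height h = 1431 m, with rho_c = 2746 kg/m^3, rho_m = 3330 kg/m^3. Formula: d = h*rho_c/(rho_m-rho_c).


rho_m - rho_c = 3330 - 2746 = 584
d = 1431 * 2746 / 584
= 3929526 / 584
= 6728.64 m

6728.64


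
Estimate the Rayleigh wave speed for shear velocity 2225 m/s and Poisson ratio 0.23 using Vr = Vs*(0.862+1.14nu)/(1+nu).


Numerator factor = 0.862 + 1.14*0.23 = 1.1242
Denominator = 1 + 0.23 = 1.23
Vr = 2225 * 1.1242 / 1.23 = 2033.61 m/s

2033.61


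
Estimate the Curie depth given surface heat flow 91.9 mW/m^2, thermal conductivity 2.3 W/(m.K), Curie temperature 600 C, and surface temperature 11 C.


T_Curie - T_surf = 600 - 11 = 589 C
Convert q to W/m^2: 91.9 mW/m^2 = 0.0919 W/m^2
d = 589 * 2.3 / 0.0919 = 14741.02 m

14741.02


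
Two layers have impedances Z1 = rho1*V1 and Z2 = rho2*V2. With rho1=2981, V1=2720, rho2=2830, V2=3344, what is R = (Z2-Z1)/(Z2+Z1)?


Z1 = 2981 * 2720 = 8108320
Z2 = 2830 * 3344 = 9463520
R = (9463520 - 8108320) / (9463520 + 8108320) = 1355200 / 17571840 = 0.0771

0.0771


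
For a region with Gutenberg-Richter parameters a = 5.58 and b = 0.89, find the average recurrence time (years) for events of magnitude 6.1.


log10(N) = 5.58 - 0.89*6.1 = 0.151
N = 10^0.151 = 1.415794
T = 1/N = 1/1.415794 = 0.7063 years

0.7063


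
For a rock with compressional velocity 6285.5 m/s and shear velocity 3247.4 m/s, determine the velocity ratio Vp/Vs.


Vp/Vs = 6285.5 / 3247.4
= 1.9355

1.9355


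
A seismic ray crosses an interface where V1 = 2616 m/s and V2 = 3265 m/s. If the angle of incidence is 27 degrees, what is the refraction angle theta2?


sin(theta1) = sin(27 deg) = 0.45399
sin(theta2) = V2/V1 * sin(theta1) = 3265/2616 * 0.45399 = 0.56662
theta2 = arcsin(0.56662) = 34.5149 degrees

34.5149


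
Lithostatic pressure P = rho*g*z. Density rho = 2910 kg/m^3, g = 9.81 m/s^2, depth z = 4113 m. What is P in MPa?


P = rho * g * z / 1e6
= 2910 * 9.81 * 4113 / 1e6
= 117414222.3 / 1e6
= 117.4142 MPa

117.4142


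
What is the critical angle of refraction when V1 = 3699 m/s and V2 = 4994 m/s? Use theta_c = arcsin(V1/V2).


V1/V2 = 3699/4994 = 0.740689
theta_c = arcsin(0.740689) = 47.7901 degrees

47.7901


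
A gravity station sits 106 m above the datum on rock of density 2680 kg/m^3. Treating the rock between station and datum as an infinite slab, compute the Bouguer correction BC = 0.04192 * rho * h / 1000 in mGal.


BC = 0.04192 * rho * h / 1000
= 0.04192 * 2680 * 106 / 1000
= 11.9086 mGal

11.9086


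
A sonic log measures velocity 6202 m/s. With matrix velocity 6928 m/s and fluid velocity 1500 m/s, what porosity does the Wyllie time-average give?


1/V - 1/Vm = 1/6202 - 1/6928 = 1.69e-05
1/Vf - 1/Vm = 1/1500 - 1/6928 = 0.00052232
phi = 1.69e-05 / 0.00052232 = 0.0323

0.0323


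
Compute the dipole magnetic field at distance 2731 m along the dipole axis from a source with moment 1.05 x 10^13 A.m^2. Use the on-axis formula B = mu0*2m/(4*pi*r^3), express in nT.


m = 1.05 x 10^13 = 10500000000000 A.m^2
2m = 21000000000000 A.m^2
r^3 = 2731^3 = 20368783891
B = (4pi*10^-7) * 21000000000000 / (4*pi * 20368783891) * 1e9
= 26389378.290154 / 255961687338.09 * 1e9
= 103098.9386 nT

103098.9386


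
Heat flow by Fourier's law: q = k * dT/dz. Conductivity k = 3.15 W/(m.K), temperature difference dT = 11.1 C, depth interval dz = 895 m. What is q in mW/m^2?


q = k * dT / dz * 1000
= 3.15 * 11.1 / 895 * 1000
= 0.039067 * 1000
= 39.067 mW/m^2

39.067


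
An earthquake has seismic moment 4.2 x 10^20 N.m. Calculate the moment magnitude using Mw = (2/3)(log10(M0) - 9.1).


log10(M0) = log10(4.2 x 10^20) = 20.6232
Mw = 2/3 * (20.6232 - 9.1)
= 2/3 * 11.5232
= 7.68

7.68


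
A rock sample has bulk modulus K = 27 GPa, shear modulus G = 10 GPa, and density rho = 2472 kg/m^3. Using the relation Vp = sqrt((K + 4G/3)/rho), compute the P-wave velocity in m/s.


First compute the effective modulus:
K + 4G/3 = 27e9 + 4*10e9/3 = 40333333333.33 Pa
Then divide by density:
40333333333.33 / 2472 = 16316073.3549 Pa/(kg/m^3)
Take the square root:
Vp = sqrt(16316073.3549) = 4039.32 m/s

4039.32


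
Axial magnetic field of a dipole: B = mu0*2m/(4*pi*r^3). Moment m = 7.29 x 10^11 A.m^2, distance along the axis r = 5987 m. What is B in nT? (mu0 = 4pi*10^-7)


m = 7.29 x 10^11 = 729000000000 A.m^2
2m = 1458000000000 A.m^2
r^3 = 5987^3 = 214599039803
B = (4pi*10^-7) * 1458000000000 / (4*pi * 214599039803) * 1e9
= 1832176.835574 / 2696731067650.11 * 1e9
= 679.4066 nT

679.4066


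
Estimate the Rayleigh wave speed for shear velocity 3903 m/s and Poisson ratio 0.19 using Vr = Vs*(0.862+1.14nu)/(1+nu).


Numerator factor = 0.862 + 1.14*0.19 = 1.0786
Denominator = 1 + 0.19 = 1.19
Vr = 3903 * 1.0786 / 1.19 = 3537.63 m/s

3537.63


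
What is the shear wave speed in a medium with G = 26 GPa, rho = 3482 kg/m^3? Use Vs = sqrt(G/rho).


Convert G to Pa: G = 26e9 Pa
Compute G/rho = 26e9 / 3482 = 7466973.004
Vs = sqrt(7466973.004) = 2732.58 m/s

2732.58


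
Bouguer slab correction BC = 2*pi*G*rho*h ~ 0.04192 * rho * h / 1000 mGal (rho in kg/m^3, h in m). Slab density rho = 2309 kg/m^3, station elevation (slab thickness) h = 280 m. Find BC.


BC = 0.04192 * rho * h / 1000
= 0.04192 * 2309 * 280 / 1000
= 27.1021 mGal

27.1021


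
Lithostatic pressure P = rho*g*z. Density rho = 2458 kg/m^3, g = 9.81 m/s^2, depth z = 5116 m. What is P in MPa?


P = rho * g * z / 1e6
= 2458 * 9.81 * 5116 / 1e6
= 123362005.68 / 1e6
= 123.362 MPa

123.362


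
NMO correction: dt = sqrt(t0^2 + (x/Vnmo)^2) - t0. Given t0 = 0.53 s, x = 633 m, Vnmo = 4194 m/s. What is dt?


x/Vnmo = 633/4194 = 0.15093
(x/Vnmo)^2 = 0.02278
t0^2 = 0.2809
sqrt(0.2809 + 0.02278) = 0.551072
dt = 0.551072 - 0.53 = 0.021072

0.021072


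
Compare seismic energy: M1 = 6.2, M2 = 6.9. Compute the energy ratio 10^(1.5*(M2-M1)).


M2 - M1 = 6.9 - 6.2 = 0.7
1.5 * 0.7 = 1.05
ratio = 10^1.05 = 11.22

11.22


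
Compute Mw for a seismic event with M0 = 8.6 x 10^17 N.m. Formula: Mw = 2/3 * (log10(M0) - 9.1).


log10(M0) = log10(8.6 x 10^17) = 17.9345
Mw = 2/3 * (17.9345 - 9.1)
= 2/3 * 8.8345
= 5.89

5.89


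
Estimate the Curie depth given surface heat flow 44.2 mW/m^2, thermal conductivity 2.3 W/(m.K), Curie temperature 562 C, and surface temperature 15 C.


T_Curie - T_surf = 562 - 15 = 547 C
Convert q to W/m^2: 44.2 mW/m^2 = 0.0442 W/m^2
d = 547 * 2.3 / 0.0442 = 28463.8 m

28463.8


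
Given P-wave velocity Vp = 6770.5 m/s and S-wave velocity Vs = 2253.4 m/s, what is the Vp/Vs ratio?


Vp/Vs = 6770.5 / 2253.4
= 3.0046

3.0046


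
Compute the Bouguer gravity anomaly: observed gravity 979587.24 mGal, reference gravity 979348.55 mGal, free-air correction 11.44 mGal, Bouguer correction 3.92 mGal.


BA = g_obs - g_ref + FAC - BC
= 979587.24 - 979348.55 + 11.44 - 3.92
= 246.21 mGal

246.21


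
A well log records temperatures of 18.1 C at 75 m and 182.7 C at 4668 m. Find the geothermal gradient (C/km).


dT = 182.7 - 18.1 = 164.6 C
dz = 4668 - 75 = 4593 m
gradient = dT/dz * 1000 = 164.6/4593 * 1000 = 35.8371 C/km

35.8371


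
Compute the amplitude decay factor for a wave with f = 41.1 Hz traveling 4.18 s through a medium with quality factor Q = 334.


pi*f*t/Q = pi*41.1*4.18/334 = 1.615926
A/A0 = exp(-1.615926) = 0.198707

0.198707


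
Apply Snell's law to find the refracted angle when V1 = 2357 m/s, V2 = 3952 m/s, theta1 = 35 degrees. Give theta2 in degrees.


sin(theta1) = sin(35 deg) = 0.573576
sin(theta2) = V2/V1 * sin(theta1) = 3952/2357 * 0.573576 = 0.96172
theta2 = arcsin(0.96172) = 74.0955 degrees

74.0955


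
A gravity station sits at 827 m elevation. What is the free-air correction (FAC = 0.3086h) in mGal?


FAC = 0.3086 * h
= 0.3086 * 827
= 255.2122 mGal

255.2122


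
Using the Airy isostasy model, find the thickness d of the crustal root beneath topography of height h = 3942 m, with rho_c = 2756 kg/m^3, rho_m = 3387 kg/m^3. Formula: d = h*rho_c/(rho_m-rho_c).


rho_m - rho_c = 3387 - 2756 = 631
d = 3942 * 2756 / 631
= 10864152 / 631
= 17217.36 m

17217.36


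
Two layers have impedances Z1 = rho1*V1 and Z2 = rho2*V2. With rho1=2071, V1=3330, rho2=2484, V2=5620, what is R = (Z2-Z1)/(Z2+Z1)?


Z1 = 2071 * 3330 = 6896430
Z2 = 2484 * 5620 = 13960080
R = (13960080 - 6896430) / (13960080 + 6896430) = 7063650 / 20856510 = 0.3387

0.3387


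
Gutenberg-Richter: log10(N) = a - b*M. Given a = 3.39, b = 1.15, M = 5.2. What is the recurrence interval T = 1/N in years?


log10(N) = 3.39 - 1.15*5.2 = -2.59
N = 10^-2.59 = 0.00257
T = 1/N = 1/0.00257 = 389.0451 years

389.0451


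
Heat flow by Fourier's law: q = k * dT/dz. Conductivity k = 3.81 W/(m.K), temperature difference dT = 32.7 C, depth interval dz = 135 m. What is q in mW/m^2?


q = k * dT / dz * 1000
= 3.81 * 32.7 / 135 * 1000
= 0.922867 * 1000
= 922.8667 mW/m^2

922.8667


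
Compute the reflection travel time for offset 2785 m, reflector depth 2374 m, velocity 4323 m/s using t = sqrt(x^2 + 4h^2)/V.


x^2 + 4h^2 = 2785^2 + 4*2374^2 = 7756225 + 22543504 = 30299729
sqrt(30299729) = 5504.519
t = 5504.519 / 4323 = 1.2733 s

1.2733


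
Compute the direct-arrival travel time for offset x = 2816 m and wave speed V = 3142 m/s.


t = x / V
= 2816 / 3142
= 0.8962 s

0.8962


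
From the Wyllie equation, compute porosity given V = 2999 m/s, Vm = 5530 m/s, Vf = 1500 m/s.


1/V - 1/Vm = 1/2999 - 1/5530 = 0.00015261
1/Vf - 1/Vm = 1/1500 - 1/5530 = 0.00048583
phi = 0.00015261 / 0.00048583 = 0.3141

0.3141


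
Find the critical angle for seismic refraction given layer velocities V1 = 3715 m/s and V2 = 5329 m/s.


V1/V2 = 3715/5329 = 0.697129
theta_c = arcsin(0.697129) = 44.1971 degrees

44.1971


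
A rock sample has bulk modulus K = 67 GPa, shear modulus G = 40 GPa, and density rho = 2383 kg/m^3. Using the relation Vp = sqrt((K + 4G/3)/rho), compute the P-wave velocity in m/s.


First compute the effective modulus:
K + 4G/3 = 67e9 + 4*40e9/3 = 120333333333.33 Pa
Then divide by density:
120333333333.33 / 2383 = 50496572.9473 Pa/(kg/m^3)
Take the square root:
Vp = sqrt(50496572.9473) = 7106.09 m/s

7106.09


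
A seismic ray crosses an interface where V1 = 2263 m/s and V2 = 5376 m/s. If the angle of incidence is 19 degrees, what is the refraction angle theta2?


sin(theta1) = sin(19 deg) = 0.325568
sin(theta2) = V2/V1 * sin(theta1) = 5376/2263 * 0.325568 = 0.773422
theta2 = arcsin(0.773422) = 50.6622 degrees

50.6622


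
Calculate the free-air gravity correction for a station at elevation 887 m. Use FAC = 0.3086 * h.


FAC = 0.3086 * h
= 0.3086 * 887
= 273.7282 mGal

273.7282


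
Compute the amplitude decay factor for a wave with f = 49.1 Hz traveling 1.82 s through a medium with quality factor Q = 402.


pi*f*t/Q = pi*49.1*1.82/402 = 0.698356
A/A0 = exp(-0.698356) = 0.497402

0.497402


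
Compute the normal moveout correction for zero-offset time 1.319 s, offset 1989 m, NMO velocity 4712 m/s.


x/Vnmo = 1989/4712 = 0.422114
(x/Vnmo)^2 = 0.17818
t0^2 = 1.739761
sqrt(1.739761 + 0.17818) = 1.384897
dt = 1.384897 - 1.319 = 0.065897

0.065897


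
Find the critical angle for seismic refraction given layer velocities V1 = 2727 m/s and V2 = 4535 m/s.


V1/V2 = 2727/4535 = 0.601323
theta_c = arcsin(0.601323) = 36.9647 degrees

36.9647


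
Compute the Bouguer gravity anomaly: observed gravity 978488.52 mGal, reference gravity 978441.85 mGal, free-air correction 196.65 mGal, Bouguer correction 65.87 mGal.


BA = g_obs - g_ref + FAC - BC
= 978488.52 - 978441.85 + 196.65 - 65.87
= 177.45 mGal

177.45


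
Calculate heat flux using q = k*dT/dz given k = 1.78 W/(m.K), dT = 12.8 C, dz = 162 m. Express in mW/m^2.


q = k * dT / dz * 1000
= 1.78 * 12.8 / 162 * 1000
= 0.140642 * 1000
= 140.642 mW/m^2

140.642


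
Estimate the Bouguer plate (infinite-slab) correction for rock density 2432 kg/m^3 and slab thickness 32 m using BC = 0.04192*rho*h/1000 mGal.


BC = 0.04192 * rho * h / 1000
= 0.04192 * 2432 * 32 / 1000
= 3.2624 mGal

3.2624


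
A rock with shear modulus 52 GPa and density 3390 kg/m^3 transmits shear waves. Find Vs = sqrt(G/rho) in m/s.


Convert G to Pa: G = 52e9 Pa
Compute G/rho = 52e9 / 3390 = 15339233.0383
Vs = sqrt(15339233.0383) = 3916.53 m/s

3916.53


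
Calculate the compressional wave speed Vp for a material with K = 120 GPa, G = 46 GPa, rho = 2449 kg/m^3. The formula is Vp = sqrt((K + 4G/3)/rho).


First compute the effective modulus:
K + 4G/3 = 120e9 + 4*46e9/3 = 181333333333.33 Pa
Then divide by density:
181333333333.33 / 2449 = 74043827.4125 Pa/(kg/m^3)
Take the square root:
Vp = sqrt(74043827.4125) = 8604.87 m/s

8604.87


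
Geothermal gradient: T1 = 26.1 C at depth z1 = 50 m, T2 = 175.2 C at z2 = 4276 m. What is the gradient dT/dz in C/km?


dT = 175.2 - 26.1 = 149.1 C
dz = 4276 - 50 = 4226 m
gradient = dT/dz * 1000 = 149.1/4226 * 1000 = 35.2816 C/km

35.2816


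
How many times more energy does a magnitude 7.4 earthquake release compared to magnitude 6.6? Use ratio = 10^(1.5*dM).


M2 - M1 = 7.4 - 6.6 = 0.8
1.5 * 0.8 = 1.2
ratio = 10^1.2 = 15.85

15.85


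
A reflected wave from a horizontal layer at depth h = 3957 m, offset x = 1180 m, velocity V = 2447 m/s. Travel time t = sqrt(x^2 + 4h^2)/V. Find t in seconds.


x^2 + 4h^2 = 1180^2 + 4*3957^2 = 1392400 + 62631396 = 64023796
sqrt(64023796) = 8001.4871
t = 8001.4871 / 2447 = 3.2699 s

3.2699


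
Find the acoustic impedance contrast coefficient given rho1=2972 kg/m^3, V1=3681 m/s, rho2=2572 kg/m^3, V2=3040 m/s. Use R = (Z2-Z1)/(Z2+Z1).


Z1 = 2972 * 3681 = 10939932
Z2 = 2572 * 3040 = 7818880
R = (7818880 - 10939932) / (7818880 + 10939932) = -3121052 / 18758812 = -0.1664

-0.1664


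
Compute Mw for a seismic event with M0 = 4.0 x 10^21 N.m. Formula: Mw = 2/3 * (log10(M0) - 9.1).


log10(M0) = log10(4.0 x 10^21) = 21.6021
Mw = 2/3 * (21.6021 - 9.1)
= 2/3 * 12.5021
= 8.33

8.33


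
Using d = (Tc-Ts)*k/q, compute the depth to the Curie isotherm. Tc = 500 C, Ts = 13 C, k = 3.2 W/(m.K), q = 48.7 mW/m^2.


T_Curie - T_surf = 500 - 13 = 487 C
Convert q to W/m^2: 48.7 mW/m^2 = 0.0487 W/m^2
d = 487 * 3.2 / 0.0487 = 32000.0 m

32000.0


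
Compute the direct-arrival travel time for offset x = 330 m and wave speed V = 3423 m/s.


t = x / V
= 330 / 3423
= 0.0964 s

0.0964


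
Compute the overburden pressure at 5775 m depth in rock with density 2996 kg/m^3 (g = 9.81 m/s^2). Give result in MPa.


P = rho * g * z / 1e6
= 2996 * 9.81 * 5775 / 1e6
= 169731639.0 / 1e6
= 169.7316 MPa

169.7316


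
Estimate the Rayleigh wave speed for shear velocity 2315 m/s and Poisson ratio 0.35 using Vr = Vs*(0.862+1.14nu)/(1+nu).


Numerator factor = 0.862 + 1.14*0.35 = 1.261
Denominator = 1 + 0.35 = 1.35
Vr = 2315 * 1.261 / 1.35 = 2162.38 m/s

2162.38


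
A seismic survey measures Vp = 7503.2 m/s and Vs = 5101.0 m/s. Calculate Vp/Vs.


Vp/Vs = 7503.2 / 5101.0
= 1.4709

1.4709


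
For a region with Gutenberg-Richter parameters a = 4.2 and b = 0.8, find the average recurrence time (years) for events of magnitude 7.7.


log10(N) = 4.2 - 0.8*7.7 = -1.96
N = 10^-1.96 = 0.010965
T = 1/N = 1/0.010965 = 91.2011 years

91.2011


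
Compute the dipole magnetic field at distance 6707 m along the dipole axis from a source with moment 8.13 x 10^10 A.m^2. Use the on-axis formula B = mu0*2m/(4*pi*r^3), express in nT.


m = 8.13 x 10^10 = 81300000000 A.m^2
2m = 162600000000 A.m^2
r^3 = 6707^3 = 301706675243
B = (4pi*10^-7) * 162600000000 / (4*pi * 301706675243) * 1e9
= 204329.186189 / 3791357897929.64 * 1e9
= 53.8934 nT

53.8934


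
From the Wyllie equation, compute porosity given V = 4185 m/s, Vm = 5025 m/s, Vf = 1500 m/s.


1/V - 1/Vm = 1/4185 - 1/5025 = 3.994e-05
1/Vf - 1/Vm = 1/1500 - 1/5025 = 0.00046766
phi = 3.994e-05 / 0.00046766 = 0.0854

0.0854


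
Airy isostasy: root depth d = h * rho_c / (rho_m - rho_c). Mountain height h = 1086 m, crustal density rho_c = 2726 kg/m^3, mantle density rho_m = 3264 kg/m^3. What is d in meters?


rho_m - rho_c = 3264 - 2726 = 538
d = 1086 * 2726 / 538
= 2960436 / 538
= 5502.67 m

5502.67


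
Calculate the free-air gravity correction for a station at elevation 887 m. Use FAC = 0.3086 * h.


FAC = 0.3086 * h
= 0.3086 * 887
= 273.7282 mGal

273.7282


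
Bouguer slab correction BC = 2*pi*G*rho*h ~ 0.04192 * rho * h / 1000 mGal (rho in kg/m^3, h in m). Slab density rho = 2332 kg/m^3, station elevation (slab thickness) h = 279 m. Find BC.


BC = 0.04192 * rho * h / 1000
= 0.04192 * 2332 * 279 / 1000
= 27.2743 mGal

27.2743


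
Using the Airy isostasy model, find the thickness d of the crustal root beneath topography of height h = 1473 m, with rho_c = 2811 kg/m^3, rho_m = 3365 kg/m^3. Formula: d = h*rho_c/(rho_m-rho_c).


rho_m - rho_c = 3365 - 2811 = 554
d = 1473 * 2811 / 554
= 4140603 / 554
= 7474.01 m

7474.01


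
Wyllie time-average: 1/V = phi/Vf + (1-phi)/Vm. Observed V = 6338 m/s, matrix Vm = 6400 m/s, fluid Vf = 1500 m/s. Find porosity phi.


1/V - 1/Vm = 1/6338 - 1/6400 = 1.53e-06
1/Vf - 1/Vm = 1/1500 - 1/6400 = 0.00051042
phi = 1.53e-06 / 0.00051042 = 0.003

0.003


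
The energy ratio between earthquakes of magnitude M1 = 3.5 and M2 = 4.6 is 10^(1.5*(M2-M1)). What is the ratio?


M2 - M1 = 4.6 - 3.5 = 1.1
1.5 * 1.1 = 1.65
ratio = 10^1.65 = 44.67

44.67
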